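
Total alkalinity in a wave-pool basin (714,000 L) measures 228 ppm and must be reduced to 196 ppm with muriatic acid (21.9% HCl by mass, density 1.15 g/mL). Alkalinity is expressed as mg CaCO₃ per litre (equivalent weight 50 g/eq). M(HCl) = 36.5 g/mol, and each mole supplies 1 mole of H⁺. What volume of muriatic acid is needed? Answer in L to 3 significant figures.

66.2 L

Alkalinity to neutralize: (228 − 196) = 32 mg/L as CaCO₃ × 714,000 L = 22,850 g as CaCO₃.
Equivalents of H⁺ required: 22,850 ÷ 50 g/eq = 457 eq = 457 mol HCl.
Mass of HCl: 457 × 36.5 = 16,680 g.
Mass of 21.9% solution: 16,680 / 0.219 = 76,160 g.
Volume: 76,160 g ÷ 1.15 g/mL = 66,230 mL.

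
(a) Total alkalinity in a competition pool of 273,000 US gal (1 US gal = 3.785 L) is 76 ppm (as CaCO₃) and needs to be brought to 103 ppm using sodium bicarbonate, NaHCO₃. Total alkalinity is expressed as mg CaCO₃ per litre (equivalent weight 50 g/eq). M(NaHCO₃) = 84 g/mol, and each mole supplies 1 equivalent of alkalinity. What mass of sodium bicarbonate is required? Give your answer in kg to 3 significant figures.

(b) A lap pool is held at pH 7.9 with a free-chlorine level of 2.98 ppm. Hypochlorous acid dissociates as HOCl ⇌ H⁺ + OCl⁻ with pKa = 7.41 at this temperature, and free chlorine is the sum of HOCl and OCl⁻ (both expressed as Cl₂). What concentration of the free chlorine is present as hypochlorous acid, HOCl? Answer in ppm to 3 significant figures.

(a) 46.9 kg; (b) 0.729 ppm

(a) Volume: 273,000 US gal × 3.785 L/gal = 1,033,305 L.
(a) Alkalinity to add: (103 − 76) = 27 mg/L as CaCO₃ × 1,033,305 L = 27,900 g as CaCO₃.
(a) Equivalents: 27,900 g ÷ 50 g/eq = 558 eq.
(a) NaHCO₃ supplies 1 eq per mole → 558 mol.
(a) Mass: 558 mol × 84 g/mol = 46,870 g.

(b) [OCl⁻]/[HOCl] = 10^(pH − pKa) = 10^(7.9 − 7.41) = 10^0.49 = 3.09.
(b) Fraction as HOCl = 1 / (1 + 3.09) = 0.2445.
(b) HOCl = 0.2445 × 2.98 ppm = 0.7286 ppm.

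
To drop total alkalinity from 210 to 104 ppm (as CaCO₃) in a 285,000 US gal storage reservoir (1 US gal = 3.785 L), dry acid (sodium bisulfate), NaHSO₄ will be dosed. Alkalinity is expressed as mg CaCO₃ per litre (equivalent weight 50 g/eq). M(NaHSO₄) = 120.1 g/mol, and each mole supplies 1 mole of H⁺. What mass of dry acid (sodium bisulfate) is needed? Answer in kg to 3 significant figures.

275 kg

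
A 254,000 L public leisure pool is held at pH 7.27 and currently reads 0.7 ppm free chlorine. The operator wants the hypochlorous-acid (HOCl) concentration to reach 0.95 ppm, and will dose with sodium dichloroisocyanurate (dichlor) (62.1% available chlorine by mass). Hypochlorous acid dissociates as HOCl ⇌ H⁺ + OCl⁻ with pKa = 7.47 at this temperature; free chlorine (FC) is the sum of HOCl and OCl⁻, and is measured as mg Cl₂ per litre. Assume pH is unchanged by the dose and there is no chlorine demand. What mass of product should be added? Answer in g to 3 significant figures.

[OCl⁻]/[HOCl] = 10^(pH − pKa) = 10^(7.27 − 7.47) = 0.631; fraction as HOCl = 1/(1 + 0.631) = 0.6131.
Free chlorine required for 0.95 ppm HOCl: 0.95 / 0.6131 = 1.549 ppm.
FC to add: 1.549 − 0.7 = 0.8494 mg/L as Cl₂.
Cl₂ equivalent: 0.8494 mg/L × 254,000 L = 215.8 g.
Product at 62.1% available Cl: 215.8 / 0.621 = 347.4 g.

347 g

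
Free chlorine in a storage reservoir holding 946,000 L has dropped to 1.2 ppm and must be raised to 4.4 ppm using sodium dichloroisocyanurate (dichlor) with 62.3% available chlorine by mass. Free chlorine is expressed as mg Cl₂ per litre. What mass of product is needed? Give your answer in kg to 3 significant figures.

4.86 kg

Chlorine deficit: 4.4 − 1.2 = 3.2 ppm = 3.2 mg/L as Cl₂.
Cl₂ equivalent needed: 3.2 mg/L × 946,000 L = 3,027,000 mg = 3027 g.
Product at 62.3% available chlorine: 3027 / 0.623 = 4859 g.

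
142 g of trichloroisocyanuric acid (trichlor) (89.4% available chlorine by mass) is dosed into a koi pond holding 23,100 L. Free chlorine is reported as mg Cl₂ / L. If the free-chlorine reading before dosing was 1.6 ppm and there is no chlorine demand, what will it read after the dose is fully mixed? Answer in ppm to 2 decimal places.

7.10 ppm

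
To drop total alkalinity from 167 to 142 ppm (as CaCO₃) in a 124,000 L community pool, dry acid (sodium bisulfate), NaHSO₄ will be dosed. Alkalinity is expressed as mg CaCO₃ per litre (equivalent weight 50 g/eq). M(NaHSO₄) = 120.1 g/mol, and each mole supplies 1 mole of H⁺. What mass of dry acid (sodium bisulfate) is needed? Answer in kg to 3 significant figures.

7.45 kg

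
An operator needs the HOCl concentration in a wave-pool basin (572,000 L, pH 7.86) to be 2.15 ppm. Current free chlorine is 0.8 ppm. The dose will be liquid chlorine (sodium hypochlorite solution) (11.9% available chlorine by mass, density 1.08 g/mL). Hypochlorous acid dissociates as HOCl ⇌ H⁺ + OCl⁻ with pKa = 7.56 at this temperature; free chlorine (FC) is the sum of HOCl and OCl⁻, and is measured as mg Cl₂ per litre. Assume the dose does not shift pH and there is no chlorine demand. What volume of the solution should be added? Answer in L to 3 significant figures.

[OCl⁻]/[HOCl] = 10^(pH − pKa) = 10^(7.86 − 7.56) = 1.995; fraction as HOCl = 1/(1 + 1.995) = 0.3339.
Free chlorine required for 2.15 ppm HOCl: 2.15 / 0.3339 = 6.44 ppm.
FC to add: 6.44 − 0.8 = 5.64 mg/L as Cl₂.
Cl₂ equivalent: 5.64 mg/L × 572,000 L = 3226 g.
Product at 11.9% available Cl: 3226 / 0.119 = 27,110 g.
Volume: 27,110 g ÷ 1.08 g/mL = 25,100 mL.

25.1 L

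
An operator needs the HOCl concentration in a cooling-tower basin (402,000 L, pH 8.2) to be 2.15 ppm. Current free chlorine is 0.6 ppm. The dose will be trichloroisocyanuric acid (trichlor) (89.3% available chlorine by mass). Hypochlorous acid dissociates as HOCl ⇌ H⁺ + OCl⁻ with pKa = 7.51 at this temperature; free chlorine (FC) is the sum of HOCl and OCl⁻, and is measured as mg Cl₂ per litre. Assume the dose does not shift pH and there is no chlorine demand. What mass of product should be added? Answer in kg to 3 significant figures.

5.44 kg

[OCl⁻]/[HOCl] = 10^(pH − pKa) = 10^(8.2 − 7.51) = 4.898; fraction as HOCl = 1/(1 + 4.898) = 0.1696.
Free chlorine required for 2.15 ppm HOCl: 2.15 / 0.1696 = 12.68 ppm.
FC to add: 12.68 − 0.6 = 12.08 mg/L as Cl₂.
Cl₂ equivalent: 12.08 mg/L × 402,000 L = 4856 g.
Product at 89.3% available Cl: 4856 / 0.893 = 5438 g.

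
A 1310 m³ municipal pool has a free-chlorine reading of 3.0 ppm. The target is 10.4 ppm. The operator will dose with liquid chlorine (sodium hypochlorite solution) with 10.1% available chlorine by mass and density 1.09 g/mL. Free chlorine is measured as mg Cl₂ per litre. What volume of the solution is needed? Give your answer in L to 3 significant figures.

88.1 L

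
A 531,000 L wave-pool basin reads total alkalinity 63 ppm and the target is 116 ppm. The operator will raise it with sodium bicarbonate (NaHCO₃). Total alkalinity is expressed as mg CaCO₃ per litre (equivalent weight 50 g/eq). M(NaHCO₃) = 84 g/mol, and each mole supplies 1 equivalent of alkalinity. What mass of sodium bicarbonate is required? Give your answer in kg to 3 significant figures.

47.3 kg

Alkalinity to add: (116 − 63) = 53 mg/L as CaCO₃ × 531,000 L = 28,140 g as CaCO₃.
Equivalents: 28,140 g ÷ 50 g/eq = 562.9 eq.
NaHCO₃ supplies 1 eq per mole → 562.9 mol.
Mass: 562.9 mol × 84 g/mol = 47,280 g.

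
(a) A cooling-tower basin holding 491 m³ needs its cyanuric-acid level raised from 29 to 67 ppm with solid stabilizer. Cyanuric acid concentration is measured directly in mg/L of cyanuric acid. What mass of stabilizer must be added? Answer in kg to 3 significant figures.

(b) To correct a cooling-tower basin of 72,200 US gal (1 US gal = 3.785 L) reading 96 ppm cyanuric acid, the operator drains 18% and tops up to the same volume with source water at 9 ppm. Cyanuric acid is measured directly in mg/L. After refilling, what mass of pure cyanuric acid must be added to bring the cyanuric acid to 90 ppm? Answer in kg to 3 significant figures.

(a) 18.7 kg; (b) 2.64 kg

(a) Volume: 491 m³ = 491,000 L.
(a) CYA to add: (67 − 29) = 38 mg/L × 491,000 L = 18,660 g cyanuric acid.

(b) Volume: 72,200 US gal × 3.785 L/gal = 273,277 L.
(b) After draining 18% and refilling: 96 × 0.82 + 9 × 0.18 = 80.34 ppm.
(b) Deficit to target: 90 − 80.34 = 9.66 mg/L.
(b) Mass: 9.66 mg/L × 273,277 L = 2640 g cyanuric acid.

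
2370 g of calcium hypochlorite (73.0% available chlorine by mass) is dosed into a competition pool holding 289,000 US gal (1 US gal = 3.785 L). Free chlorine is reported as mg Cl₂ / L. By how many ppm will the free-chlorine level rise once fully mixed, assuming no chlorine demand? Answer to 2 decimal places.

Volume: 289,000 US gal × 3.785 L/gal = 1,093,865 L.
Available chlorine delivered: 2370 g × 0.73 = 1730 g as Cl₂.
Concentration rise: 1730 g / 1,093,865 L = 1.582 mg/L = 1.58 ppm.

1.58 ppm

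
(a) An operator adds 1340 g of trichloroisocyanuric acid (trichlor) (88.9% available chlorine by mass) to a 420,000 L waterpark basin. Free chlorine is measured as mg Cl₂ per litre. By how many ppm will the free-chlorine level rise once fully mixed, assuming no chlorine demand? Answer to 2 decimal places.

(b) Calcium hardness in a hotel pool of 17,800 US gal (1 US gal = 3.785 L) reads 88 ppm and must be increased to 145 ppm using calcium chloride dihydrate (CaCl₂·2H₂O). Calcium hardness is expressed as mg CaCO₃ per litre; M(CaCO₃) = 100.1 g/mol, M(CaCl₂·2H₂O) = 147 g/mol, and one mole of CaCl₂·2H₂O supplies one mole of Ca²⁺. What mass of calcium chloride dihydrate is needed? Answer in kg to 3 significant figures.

(a) 2.84 ppm; (b) 5.64 kg

(a) Available chlorine delivered: 1340 g × 0.889 = 1191 g as Cl₂.
(a) Concentration rise: 1191 g / 420,000 L = 2.836 mg/L = 2.84 ppm.

(b) Volume: 17,800 US gal × 3.785 L/gal = 67,373 L.
(b) Hardness to add: (145 − 88) = 57 mg/L as CaCO₃ × 67,373 L = 3840 g as CaCO₃.
(b) Moles of Ca²⁺ (1 mol Ca²⁺ ≡ 1 mol CaCO₃): 3840 / 100.1 g/mol = 38.36 mol.
(b) Mass of CaCl₂·2H₂O: 38.36 × 147 = 5640 g.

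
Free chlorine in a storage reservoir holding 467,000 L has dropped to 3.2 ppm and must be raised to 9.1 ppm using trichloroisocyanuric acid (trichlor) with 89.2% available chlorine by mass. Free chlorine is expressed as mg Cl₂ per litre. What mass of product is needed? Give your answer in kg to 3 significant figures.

3.09 kg

Chlorine deficit: 9.1 − 3.2 = 5.9 ppm = 5.9 mg/L as Cl₂.
Cl₂ equivalent needed: 5.9 mg/L × 467,000 L = 2,755,000 mg = 2755 g.
Product at 89.2% available chlorine: 2755 / 0.892 = 3089 g.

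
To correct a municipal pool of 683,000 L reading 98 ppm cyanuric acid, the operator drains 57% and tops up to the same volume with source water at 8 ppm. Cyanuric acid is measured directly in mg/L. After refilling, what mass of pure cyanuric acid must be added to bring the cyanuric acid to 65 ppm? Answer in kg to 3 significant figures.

After draining 57% and refilling: 98 × 0.43 + 8 × 0.57 = 46.7 ppm.
Deficit to target: 65 − 46.7 = 18.3 mg/L.
Mass: 18.3 mg/L × 683,000 L = 12,500 g cyanuric acid.

12.5 kg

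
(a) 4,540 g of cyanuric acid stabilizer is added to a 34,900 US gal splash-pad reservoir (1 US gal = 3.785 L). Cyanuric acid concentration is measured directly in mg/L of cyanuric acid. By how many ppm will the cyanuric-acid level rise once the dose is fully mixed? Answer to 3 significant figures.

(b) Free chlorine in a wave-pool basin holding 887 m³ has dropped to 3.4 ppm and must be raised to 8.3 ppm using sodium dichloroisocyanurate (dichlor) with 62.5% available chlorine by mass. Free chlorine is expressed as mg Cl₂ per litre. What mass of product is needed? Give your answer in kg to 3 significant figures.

(a) 34.4 ppm; (b) 6.95 kg

(a) Volume: 34,900 US gal × 3.785 L/gal = 132,096 L.
(a) Rise: 4,540 g / 132,096 L × 1000 = 34.37 mg/L.

(b) Volume: 887 m³ = 887,000 L.
(b) Chlorine deficit: 8.3 − 3.4 = 4.9 ppm = 4.9 mg/L as Cl₂.
(b) Cl₂ equivalent needed: 4.9 mg/L × 887,000 L = 4,346,000 mg = 4346 g.
(b) Product at 62.5% available chlorine: 4346 / 0.625 = 6954 g.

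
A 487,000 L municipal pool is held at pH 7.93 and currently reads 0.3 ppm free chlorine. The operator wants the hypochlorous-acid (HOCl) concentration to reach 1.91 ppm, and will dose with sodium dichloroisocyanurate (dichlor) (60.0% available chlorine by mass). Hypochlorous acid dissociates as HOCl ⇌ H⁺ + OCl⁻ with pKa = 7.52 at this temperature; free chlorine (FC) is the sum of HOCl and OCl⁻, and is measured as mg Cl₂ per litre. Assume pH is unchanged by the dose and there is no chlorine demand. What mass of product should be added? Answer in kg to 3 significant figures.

5.29 kg

[OCl⁻]/[HOCl] = 10^(pH − pKa) = 10^(7.93 − 7.52) = 2.57; fraction as HOCl = 1/(1 + 2.57) = 0.2801.
Free chlorine required for 1.91 ppm HOCl: 1.91 / 0.2801 = 6.819 ppm.
FC to add: 6.819 − 0.3 = 6.519 mg/L as Cl₂.
Cl₂ equivalent: 6.519 mg/L × 487,000 L = 3175 g.
Product at 60.0% available Cl: 3175 / 0.6 = 5292 g.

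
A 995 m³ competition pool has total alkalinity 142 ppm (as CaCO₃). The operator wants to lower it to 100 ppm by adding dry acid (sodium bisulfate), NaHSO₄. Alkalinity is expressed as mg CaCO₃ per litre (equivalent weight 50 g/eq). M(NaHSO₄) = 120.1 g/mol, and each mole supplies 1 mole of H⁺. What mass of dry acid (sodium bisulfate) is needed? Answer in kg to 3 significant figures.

100 kg

Volume: 995 m³ = 995,000 L.
Alkalinity to neutralize: (142 − 100) = 42 mg/L as CaCO₃ × 995,000 L = 41,790 g as CaCO₃.
Equivalents of H⁺ required: 41,790 ÷ 50 g/eq = 835.8 eq = 835.8 mol NaHSO₄.
Mass of NaHSO₄: 835.8 × 120.1 = 100,400 g.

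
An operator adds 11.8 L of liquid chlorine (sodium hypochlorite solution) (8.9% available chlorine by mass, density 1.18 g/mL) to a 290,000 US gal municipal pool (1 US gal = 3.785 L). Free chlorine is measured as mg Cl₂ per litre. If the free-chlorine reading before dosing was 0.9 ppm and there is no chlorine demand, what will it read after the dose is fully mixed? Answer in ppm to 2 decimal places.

Volume: 290,000 US gal × 3.785 L/gal = 1,097,650 L.
Mass of solution: 11.8 L × 1000 mL/L × 1.18 g/mL = 13,920 g.
Available chlorine delivered: 13,920 g × 0.089 = 1239 g as Cl₂.
Concentration rise: 1239 g / 1,097,650 L = 1.129 mg/L = 1.13 ppm.
Final FC: 0.9 + 1.13 = 2.03 ppm.

2.03 ppm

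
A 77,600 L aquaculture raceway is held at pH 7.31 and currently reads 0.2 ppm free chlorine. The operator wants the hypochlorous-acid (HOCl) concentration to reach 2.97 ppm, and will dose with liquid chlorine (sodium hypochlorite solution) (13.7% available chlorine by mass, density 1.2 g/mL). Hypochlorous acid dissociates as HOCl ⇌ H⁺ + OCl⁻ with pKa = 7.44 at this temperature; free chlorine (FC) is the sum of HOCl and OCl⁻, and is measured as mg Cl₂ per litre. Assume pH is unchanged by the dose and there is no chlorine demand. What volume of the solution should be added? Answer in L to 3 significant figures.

[OCl⁻]/[HOCl] = 10^(pH − pKa) = 10^(7.31 − 7.44) = 0.7413; fraction as HOCl = 1/(1 + 0.7413) = 0.5743.
Free chlorine required for 2.97 ppm HOCl: 2.97 / 0.5743 = 5.172 ppm.
FC to add: 5.172 − 0.2 = 4.972 mg/L as Cl₂.
Cl₂ equivalent: 4.972 mg/L × 77,600 L = 385.8 g.
Product at 13.7% available Cl: 385.8 / 0.137 = 2816 g.
Volume: 2816 g ÷ 1.2 g/mL = 2347 mL.

2.35 L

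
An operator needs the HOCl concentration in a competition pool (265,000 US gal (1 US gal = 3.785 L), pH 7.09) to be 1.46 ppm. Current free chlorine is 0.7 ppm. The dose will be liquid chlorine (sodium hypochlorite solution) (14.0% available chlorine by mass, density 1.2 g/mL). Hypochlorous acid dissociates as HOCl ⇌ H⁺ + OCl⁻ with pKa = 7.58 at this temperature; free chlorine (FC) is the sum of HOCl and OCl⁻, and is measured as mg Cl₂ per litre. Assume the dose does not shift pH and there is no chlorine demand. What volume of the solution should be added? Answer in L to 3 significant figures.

Volume: 265,000 US gal × 3.785 L/gal = 1,003,025 L.
[OCl⁻]/[HOCl] = 10^(pH − pKa) = 10^(7.09 − 7.58) = 0.3236; fraction as HOCl = 1/(1 + 0.3236) = 0.7555.
Free chlorine required for 1.46 ppm HOCl: 1.46 / 0.7555 = 1.932 ppm.
FC to add: 1.932 − 0.7 = 1.232 mg/L as Cl₂.
Cl₂ equivalent: 1.232 mg/L × 1,003,025 L = 1236 g.
Product at 14.0% available Cl: 1236 / 0.14 = 8830 g.
Volume: 8830 g ÷ 1.2 g/mL = 7358 mL.

7.36 L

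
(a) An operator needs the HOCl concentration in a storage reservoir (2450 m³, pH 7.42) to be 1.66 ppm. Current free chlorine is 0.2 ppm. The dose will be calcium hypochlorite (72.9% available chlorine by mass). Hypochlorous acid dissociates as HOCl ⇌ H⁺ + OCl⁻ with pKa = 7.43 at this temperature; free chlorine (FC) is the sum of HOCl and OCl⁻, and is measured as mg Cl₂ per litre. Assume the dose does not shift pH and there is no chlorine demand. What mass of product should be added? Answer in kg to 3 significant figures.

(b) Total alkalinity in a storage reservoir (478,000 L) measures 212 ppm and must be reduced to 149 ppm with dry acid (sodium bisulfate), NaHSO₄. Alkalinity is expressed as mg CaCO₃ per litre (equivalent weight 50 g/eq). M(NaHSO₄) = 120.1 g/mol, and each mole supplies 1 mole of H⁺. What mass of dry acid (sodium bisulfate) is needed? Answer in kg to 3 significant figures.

(a) 10.4 kg; (b) 72.3 kg

(a) Volume: 2450 m³ = 2,450,000 L.
(a) [OCl⁻]/[HOCl] = 10^(pH − pKa) = 10^(7.42 − 7.43) = 0.9772; fraction as HOCl = 1/(1 + 0.9772) = 0.5058.
(a) Free chlorine required for 1.66 ppm HOCl: 1.66 / 0.5058 = 3.282 ppm.
(a) FC to add: 3.282 − 0.2 = 3.082 mg/L as Cl₂.
(a) Cl₂ equivalent: 3.082 mg/L × 2,450,000 L = 7551 g.
(a) Product at 72.9% available Cl: 7551 / 0.729 = 10,360 g.

(b) Alkalinity to neutralize: (212 − 149) = 63 mg/L as CaCO₃ × 478,000 L = 30,110 g as CaCO₃.
(b) Equivalents of H⁺ required: 30,110 ÷ 50 g/eq = 602.3 eq = 602.3 mol NaHSO₄.
(b) Mass of NaHSO₄: 602.3 × 120.1 = 72,330 g.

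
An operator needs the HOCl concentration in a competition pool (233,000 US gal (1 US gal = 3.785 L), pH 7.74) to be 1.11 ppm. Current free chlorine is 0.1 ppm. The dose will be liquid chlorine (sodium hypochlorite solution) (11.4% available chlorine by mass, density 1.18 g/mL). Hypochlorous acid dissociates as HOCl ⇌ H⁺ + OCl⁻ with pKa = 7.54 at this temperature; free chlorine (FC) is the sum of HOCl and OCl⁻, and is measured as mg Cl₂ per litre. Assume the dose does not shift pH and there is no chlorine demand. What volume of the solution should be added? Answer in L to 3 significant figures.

18.2 L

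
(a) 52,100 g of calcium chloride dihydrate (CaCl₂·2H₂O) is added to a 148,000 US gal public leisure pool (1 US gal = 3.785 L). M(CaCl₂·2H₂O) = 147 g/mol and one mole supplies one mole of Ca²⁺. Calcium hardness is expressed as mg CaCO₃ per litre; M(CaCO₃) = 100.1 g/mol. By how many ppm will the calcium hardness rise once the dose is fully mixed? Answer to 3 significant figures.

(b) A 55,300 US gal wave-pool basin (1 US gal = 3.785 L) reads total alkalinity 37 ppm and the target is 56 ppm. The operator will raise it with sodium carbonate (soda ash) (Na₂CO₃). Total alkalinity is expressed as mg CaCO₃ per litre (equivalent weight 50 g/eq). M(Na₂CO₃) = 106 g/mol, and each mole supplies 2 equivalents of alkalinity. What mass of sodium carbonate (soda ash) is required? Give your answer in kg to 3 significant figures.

(a) Volume: 148,000 US gal × 3.785 L/gal = 560,180 L.
(a) Moles of Ca²⁺: 52,100 g ÷ 147 g/mol = 354.4 mol.
(a) As CaCO₃: 354.4 mol × 100.1 g/mol = 35,480 g.
(a) Rise: 35,480 g / 560,180 L × 1000 = 63.33 mg/L.

(b) Volume: 55,300 US gal × 3.785 L/gal = 209,310 L.
(b) Alkalinity to add: (56 − 37) = 19 mg/L as CaCO₃ × 209,310 L = 3977 g as CaCO₃.
(b) Equivalents: 3977 g ÷ 50 g/eq = 79.54 eq.
(b) Each mole of Na₂CO₃ supplies 2 eq, so 79.54 / 2 = 39.77 mol.
(b) Mass: 39.77 mol × 106 g/mol = 4216 g.

(a) 63.3 ppm; (b) 4.22 kg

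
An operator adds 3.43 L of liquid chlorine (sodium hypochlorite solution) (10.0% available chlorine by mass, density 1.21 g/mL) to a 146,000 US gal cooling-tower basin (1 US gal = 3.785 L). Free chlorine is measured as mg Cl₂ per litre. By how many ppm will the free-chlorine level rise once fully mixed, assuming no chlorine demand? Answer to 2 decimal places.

0.75 ppm

Volume: 146,000 US gal × 3.785 L/gal = 552,610 L.
Mass of solution: 3.43 L × 1000 mL/L × 1.21 g/mL = 4150 g.
Available chlorine delivered: 4150 g × 0.1 = 415 g as Cl₂.
Concentration rise: 415 g / 552,610 L = 0.751 mg/L = 0.75 ppm.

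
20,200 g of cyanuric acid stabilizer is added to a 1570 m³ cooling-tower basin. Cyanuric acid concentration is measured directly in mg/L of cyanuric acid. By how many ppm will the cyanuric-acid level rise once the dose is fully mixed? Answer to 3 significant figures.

Volume: 1570 m³ = 1,570,000 L.
Rise: 20,200 g / 1,570,000 L × 1000 = 12.87 mg/L.

12.9 ppm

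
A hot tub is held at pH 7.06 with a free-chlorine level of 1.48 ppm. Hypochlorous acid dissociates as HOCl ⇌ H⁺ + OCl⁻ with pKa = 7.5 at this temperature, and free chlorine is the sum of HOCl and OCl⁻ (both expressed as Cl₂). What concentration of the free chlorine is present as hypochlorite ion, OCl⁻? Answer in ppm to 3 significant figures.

0.394 ppm

[OCl⁻]/[HOCl] = 10^(pH − pKa) = 10^(7.06 − 7.5) = 10^-0.44 = 0.3631.
Fraction as HOCl = 1 / (1 + 0.3631) = 0.7336.
OCl⁻ = (1 − 0.7336) × 1.48 ppm = 0.3942 ppm.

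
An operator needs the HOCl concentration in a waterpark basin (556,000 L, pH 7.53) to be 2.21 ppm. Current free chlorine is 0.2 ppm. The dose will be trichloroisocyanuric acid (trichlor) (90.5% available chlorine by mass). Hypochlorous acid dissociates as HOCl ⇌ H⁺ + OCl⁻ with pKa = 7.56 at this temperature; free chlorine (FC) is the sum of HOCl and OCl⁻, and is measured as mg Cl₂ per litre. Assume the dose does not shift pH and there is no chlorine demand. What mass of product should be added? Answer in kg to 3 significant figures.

2.50 kg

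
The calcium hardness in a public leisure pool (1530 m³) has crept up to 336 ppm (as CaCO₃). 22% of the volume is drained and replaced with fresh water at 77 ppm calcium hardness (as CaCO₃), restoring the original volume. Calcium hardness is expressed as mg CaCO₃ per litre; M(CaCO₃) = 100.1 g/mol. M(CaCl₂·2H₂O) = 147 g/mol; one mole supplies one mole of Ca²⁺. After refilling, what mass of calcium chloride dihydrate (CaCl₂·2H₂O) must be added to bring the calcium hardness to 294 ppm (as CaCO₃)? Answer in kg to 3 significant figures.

33.7 kg

Volume: 1530 m³ = 1,530,000 L.
After draining 22% and refilling: 336 × 0.78 + 77 × 0.22 = 279.02 ppm.
Deficit to target: 294 − 279.02 = 14.98 mg/L.
As CaCO₃: 14.98 mg/L × 1,530,000 L = 22,920 g; ÷ 100.1 = 229 mol Ca²⁺.
Mass: 229 × 147 = 33,660 g.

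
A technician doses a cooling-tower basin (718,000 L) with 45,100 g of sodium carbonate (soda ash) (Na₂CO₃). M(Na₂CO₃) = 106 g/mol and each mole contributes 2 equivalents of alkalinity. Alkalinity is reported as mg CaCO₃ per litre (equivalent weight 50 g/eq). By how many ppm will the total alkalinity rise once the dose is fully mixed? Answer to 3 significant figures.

Moles of Na₂CO₃: 45,100 g ÷ 106 g/mol = 425.5 mol → 850.9 eq of alkalinity.
As CaCO₃: 850.9 eq × 50 g/eq = 42,550 g.
Rise: 42,550 g / 718,000 L × 1000 = 59.26 mg/L.

59.3 ppm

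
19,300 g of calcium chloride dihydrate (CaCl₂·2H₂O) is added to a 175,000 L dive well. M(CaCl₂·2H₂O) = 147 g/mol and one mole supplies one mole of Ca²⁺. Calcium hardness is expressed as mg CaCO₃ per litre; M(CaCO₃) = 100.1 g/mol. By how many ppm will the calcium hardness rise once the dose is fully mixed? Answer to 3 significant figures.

Moles of Ca²⁺: 19,300 g ÷ 147 g/mol = 131.3 mol.
As CaCO₃: 131.3 mol × 100.1 g/mol = 13,140 g.
Rise: 13,140 g / 175,000 L × 1000 = 75.1 mg/L.

75.1 ppm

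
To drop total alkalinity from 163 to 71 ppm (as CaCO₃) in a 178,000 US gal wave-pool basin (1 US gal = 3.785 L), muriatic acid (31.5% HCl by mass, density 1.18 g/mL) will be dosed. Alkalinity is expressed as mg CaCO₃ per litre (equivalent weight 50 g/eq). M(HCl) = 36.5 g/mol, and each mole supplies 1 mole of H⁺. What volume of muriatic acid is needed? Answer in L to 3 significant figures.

122 L

Volume: 178,000 US gal × 3.785 L/gal = 673,730 L.
Alkalinity to neutralize: (163 − 71) = 92 mg/L as CaCO₃ × 673,730 L = 61,980 g as CaCO₃.
Equivalents of H⁺ required: 61,980 ÷ 50 g/eq = 1240 eq = 1240 mol HCl.
Mass of HCl: 1240 × 36.5 = 45,250 g.
Mass of 31.5% solution: 45,250 / 0.315 = 143,600 g.
Volume: 143,600 g ÷ 1.18 g/mL = 121,700 mL.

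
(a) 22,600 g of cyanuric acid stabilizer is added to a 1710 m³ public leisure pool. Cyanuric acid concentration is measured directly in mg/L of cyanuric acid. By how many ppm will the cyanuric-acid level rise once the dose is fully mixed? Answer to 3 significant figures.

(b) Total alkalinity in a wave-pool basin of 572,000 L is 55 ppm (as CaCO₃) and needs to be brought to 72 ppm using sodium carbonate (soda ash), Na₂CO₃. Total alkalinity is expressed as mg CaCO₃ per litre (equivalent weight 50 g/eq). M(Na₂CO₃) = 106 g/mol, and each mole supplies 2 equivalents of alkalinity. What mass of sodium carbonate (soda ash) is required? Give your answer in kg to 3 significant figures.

(a) 13.2 ppm; (b) 10.3 kg

(a) Volume: 1710 m³ = 1,710,000 L.
(a) Rise: 22,600 g / 1,710,000 L × 1000 = 13.22 mg/L.

(b) Alkalinity to add: (72 − 55) = 17 mg/L as CaCO₃ × 572,000 L = 9724 g as CaCO₃.
(b) Equivalents: 9724 g ÷ 50 g/eq = 194.5 eq.
(b) Each mole of Na₂CO₃ supplies 2 eq, so 194.5 / 2 = 97.24 mol.
(b) Mass: 97.24 mol × 106 g/mol = 10,310 g.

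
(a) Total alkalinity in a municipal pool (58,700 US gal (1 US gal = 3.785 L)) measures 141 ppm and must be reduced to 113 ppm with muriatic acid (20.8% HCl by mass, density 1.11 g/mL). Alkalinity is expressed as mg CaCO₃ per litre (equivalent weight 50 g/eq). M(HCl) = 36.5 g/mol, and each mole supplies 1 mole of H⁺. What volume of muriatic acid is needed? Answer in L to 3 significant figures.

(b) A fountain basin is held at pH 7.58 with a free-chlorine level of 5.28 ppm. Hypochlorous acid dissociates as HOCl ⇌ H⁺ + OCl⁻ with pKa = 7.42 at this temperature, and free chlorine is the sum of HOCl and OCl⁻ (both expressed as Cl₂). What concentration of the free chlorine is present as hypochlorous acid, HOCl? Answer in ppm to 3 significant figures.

(a) 19.7 L; (b) 2.16 ppm

(a) Volume: 58,700 US gal × 3.785 L/gal = 222,180 L.
(a) Alkalinity to neutralize: (141 − 113) = 28 mg/L as CaCO₃ × 222,180 L = 6221 g as CaCO₃.
(a) Equivalents of H⁺ required: 6221 ÷ 50 g/eq = 124.4 eq = 124.4 mol HCl.
(a) Mass of HCl: 124.4 × 36.5 = 4541 g.
(a) Mass of 20.8% solution: 4541 / 0.208 = 21,830 g.
(a) Volume: 21,830 g ÷ 1.11 g/mL = 19,670 mL.

(b) [OCl⁻]/[HOCl] = 10^(pH − pKa) = 10^(7.58 − 7.42) = 10^0.16 = 1.445.
(b) Fraction as HOCl = 1 / (1 + 1.445) = 0.4089.
(b) HOCl = 0.4089 × 5.28 ppm = 2.159 ppm.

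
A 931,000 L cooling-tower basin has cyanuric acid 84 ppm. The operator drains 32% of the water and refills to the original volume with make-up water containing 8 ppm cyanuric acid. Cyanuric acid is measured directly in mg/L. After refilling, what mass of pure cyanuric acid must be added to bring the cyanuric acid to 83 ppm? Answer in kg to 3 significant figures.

21.7 kg

After draining 32% and refilling: 84 × 0.68 + 8 × 0.32 = 59.68 ppm.
Deficit to target: 83 − 59.68 = 23.32 mg/L.
Mass: 23.32 mg/L × 931,000 L = 21,710 g cyanuric acid.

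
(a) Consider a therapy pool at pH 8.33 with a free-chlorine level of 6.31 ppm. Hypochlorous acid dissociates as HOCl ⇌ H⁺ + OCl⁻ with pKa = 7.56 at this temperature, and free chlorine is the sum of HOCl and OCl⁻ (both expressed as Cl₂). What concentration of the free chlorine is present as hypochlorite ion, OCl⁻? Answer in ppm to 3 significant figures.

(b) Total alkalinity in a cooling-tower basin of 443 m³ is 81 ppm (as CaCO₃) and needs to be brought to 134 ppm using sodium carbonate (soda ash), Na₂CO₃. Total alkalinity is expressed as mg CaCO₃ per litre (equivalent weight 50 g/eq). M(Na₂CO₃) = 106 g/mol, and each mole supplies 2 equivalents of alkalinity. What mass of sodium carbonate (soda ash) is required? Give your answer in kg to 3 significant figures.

(a) 5.39 ppm; (b) 24.9 kg

(a) [OCl⁻]/[HOCl] = 10^(pH − pKa) = 10^(8.33 − 7.56) = 10^0.77 = 5.888.
(a) Fraction as HOCl = 1 / (1 + 5.888) = 0.1452.
(a) OCl⁻ = (1 − 0.1452) × 6.31 ppm = 5.394 ppm.

(b) Volume: 443 m³ = 443,000 L.
(b) Alkalinity to add: (134 − 81) = 53 mg/L as CaCO₃ × 443,000 L = 23,480 g as CaCO₃.
(b) Equivalents: 23,480 g ÷ 50 g/eq = 469.6 eq.
(b) Each mole of Na₂CO₃ supplies 2 eq, so 469.6 / 2 = 234.8 mol.
(b) Mass: 234.8 mol × 106 g/mol = 24,890 g.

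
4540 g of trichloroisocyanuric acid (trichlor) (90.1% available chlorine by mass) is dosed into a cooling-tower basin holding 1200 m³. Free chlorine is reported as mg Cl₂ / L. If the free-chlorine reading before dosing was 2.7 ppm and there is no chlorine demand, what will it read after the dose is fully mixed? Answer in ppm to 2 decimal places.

Volume: 1200 m³ = 1,200,000 L.
Available chlorine delivered: 4540 g × 0.901 = 4091 g as Cl₂.
Concentration rise: 4091 g / 1,200,000 L = 3.409 mg/L = 3.41 ppm.
Final FC: 2.7 + 3.41 = 6.11 ppm.

6.11 ppm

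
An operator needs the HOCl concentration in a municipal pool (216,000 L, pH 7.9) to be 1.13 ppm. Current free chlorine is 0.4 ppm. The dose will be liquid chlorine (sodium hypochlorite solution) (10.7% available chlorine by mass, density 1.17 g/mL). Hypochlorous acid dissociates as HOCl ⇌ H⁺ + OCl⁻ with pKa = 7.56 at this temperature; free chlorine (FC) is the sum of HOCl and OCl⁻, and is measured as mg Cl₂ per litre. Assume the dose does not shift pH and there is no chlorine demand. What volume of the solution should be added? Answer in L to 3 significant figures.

5.52 L

[OCl⁻]/[HOCl] = 10^(pH − pKa) = 10^(7.9 − 7.56) = 2.188; fraction as HOCl = 1/(1 + 2.188) = 0.3137.
Free chlorine required for 1.13 ppm HOCl: 1.13 / 0.3137 = 3.602 ppm.
FC to add: 3.602 − 0.4 = 3.202 mg/L as Cl₂.
Cl₂ equivalent: 3.202 mg/L × 216,000 L = 691.7 g.
Product at 10.7% available Cl: 691.7 / 0.107 = 6464 g.
Volume: 6464 g ÷ 1.17 g/mL = 5525 mL.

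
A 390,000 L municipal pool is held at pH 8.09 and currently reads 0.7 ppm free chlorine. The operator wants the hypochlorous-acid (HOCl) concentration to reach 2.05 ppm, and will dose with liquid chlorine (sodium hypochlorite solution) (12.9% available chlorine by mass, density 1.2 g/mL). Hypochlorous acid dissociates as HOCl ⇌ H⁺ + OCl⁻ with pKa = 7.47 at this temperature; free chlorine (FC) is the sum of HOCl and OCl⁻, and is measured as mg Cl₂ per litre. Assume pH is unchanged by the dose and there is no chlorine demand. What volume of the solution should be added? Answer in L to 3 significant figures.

[OCl⁻]/[HOCl] = 10^(pH − pKa) = 10^(8.09 − 7.47) = 4.169; fraction as HOCl = 1/(1 + 4.169) = 0.1935.
Free chlorine required for 2.05 ppm HOCl: 2.05 / 0.1935 = 10.6 ppm.
FC to add: 10.6 − 0.7 = 9.896 mg/L as Cl₂.
Cl₂ equivalent: 9.896 mg/L × 390,000 L = 3859 g.
Product at 12.9% available Cl: 3859 / 0.129 = 29,920 g.
Volume: 29,920 g ÷ 1.2 g/mL = 24,930 mL.

24.9 L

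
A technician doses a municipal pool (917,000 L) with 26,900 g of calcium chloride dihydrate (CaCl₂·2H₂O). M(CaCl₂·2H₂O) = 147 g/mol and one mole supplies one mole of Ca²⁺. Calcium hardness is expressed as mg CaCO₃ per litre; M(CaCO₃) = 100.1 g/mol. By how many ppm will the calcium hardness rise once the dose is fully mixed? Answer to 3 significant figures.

Moles of Ca²⁺: 26,900 g ÷ 147 g/mol = 183 mol.
As CaCO₃: 183 mol × 100.1 g/mol = 18,320 g.
Rise: 18,320 g / 917,000 L × 1000 = 19.98 mg/L.

20.0 ppm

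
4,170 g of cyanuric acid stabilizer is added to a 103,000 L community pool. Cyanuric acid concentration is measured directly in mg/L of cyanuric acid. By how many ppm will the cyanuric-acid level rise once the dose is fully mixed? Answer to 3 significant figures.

40.5 ppm

Rise: 4,170 g / 103,000 L × 1000 = 40.49 mg/L.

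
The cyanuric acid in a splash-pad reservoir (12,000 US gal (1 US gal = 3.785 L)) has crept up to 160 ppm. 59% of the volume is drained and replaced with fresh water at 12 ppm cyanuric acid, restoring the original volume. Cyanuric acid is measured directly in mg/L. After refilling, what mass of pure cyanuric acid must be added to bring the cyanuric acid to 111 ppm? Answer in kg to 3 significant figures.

Volume: 12,000 US gal × 3.785 L/gal = 45,420 L.
After draining 59% and refilling: 160 × 0.41 + 12 × 0.59 = 72.68 ppm.
Deficit to target: 111 − 72.68 = 38.32 mg/L.
Mass: 38.32 mg/L × 45,420 L = 1740 g cyanuric acid.

1.74 kg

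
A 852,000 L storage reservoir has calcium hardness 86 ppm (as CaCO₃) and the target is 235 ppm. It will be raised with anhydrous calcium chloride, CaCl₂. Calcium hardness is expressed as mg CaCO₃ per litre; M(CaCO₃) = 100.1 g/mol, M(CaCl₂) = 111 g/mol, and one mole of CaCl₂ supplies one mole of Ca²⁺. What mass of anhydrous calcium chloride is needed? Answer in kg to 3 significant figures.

Hardness to add: (235 − 86) = 149 mg/L as CaCO₃ × 852,000 L = 126,900 g as CaCO₃.
Moles of Ca²⁺ (1 mol Ca²⁺ ≡ 1 mol CaCO₃): 126,900 / 100.1 g/mol = 1268 mol.
Mass of CaCl₂: 1268 × 111 = 140,800 g.

141 kg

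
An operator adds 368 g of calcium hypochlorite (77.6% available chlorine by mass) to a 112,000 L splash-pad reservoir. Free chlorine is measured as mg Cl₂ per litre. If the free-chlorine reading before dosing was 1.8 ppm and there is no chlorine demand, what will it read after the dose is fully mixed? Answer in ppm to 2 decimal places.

4.35 ppm

Available chlorine delivered: 368 g × 0.776 = 285.6 g as Cl₂.
Concentration rise: 285.6 g / 112,000 L = 2.55 mg/L = 2.55 ppm.
Final FC: 1.8 + 2.55 = 4.35 ppm.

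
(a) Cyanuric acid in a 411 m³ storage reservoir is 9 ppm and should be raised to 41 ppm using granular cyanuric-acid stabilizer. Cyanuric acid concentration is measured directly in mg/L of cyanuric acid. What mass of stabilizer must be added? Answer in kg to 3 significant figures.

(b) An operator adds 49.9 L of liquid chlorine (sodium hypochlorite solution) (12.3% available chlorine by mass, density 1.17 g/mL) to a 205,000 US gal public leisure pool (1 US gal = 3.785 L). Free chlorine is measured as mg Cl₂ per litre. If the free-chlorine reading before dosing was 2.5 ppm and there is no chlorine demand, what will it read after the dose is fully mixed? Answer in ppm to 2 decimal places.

(a) Volume: 411 m³ = 411,000 L.
(a) CYA to add: (41 − 9) = 32 mg/L × 411,000 L = 13,150 g cyanuric acid.

(b) Volume: 205,000 US gal × 3.785 L/gal = 775,925 L.
(b) Mass of solution: 49.9 L × 1000 mL/L × 1.17 g/mL = 58,380 g.
(b) Available chlorine delivered: 58,380 g × 0.123 = 7181 g as Cl₂.
(b) Concentration rise: 7181 g / 775,925 L = 9.255 mg/L = 9.25 ppm.
(b) Final FC: 2.5 + 9.25 = 11.75 ppm.

(a) 13.2 kg; (b) 11.75 ppm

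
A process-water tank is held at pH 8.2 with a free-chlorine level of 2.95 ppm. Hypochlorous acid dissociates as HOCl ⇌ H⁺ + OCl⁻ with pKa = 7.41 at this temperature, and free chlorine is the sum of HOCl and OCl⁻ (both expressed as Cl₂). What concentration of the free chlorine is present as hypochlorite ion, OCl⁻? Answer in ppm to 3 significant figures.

[OCl⁻]/[HOCl] = 10^(pH − pKa) = 10^(8.2 − 7.41) = 10^0.79 = 6.166.
Fraction as HOCl = 1 / (1 + 6.166) = 0.1395.
OCl⁻ = (1 − 0.1395) × 2.95 ppm = 2.538 ppm.

2.54 ppm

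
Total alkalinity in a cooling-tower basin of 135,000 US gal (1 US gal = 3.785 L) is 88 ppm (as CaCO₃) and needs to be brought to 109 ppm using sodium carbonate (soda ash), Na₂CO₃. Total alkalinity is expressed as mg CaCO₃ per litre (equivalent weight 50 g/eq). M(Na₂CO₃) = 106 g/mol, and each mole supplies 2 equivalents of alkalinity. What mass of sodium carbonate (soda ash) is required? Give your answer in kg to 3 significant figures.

Volume: 135,000 US gal × 3.785 L/gal = 510,975 L.
Alkalinity to add: (109 − 88) = 21 mg/L as CaCO₃ × 510,975 L = 10,730 g as CaCO₃.
Equivalents: 10,730 g ÷ 50 g/eq = 214.6 eq.
Each mole of Na₂CO₃ supplies 2 eq, so 214.6 / 2 = 107.3 mol.
Mass: 107.3 mol × 106 g/mol = 11,370 g.

11.4 kg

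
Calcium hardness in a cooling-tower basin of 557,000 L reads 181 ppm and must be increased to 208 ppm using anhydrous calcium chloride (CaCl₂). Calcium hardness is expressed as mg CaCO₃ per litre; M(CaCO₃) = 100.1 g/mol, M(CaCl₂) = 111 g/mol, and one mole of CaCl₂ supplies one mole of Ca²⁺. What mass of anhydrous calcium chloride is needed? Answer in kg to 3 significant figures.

16.7 kg

Hardness to add: (208 − 181) = 27 mg/L as CaCO₃ × 557,000 L = 15,040 g as CaCO₃.
Moles of Ca²⁺ (1 mol Ca²⁺ ≡ 1 mol CaCO₃): 15,040 / 100.1 g/mol = 150.2 mol.
Mass of CaCl₂: 150.2 × 111 = 16,680 g.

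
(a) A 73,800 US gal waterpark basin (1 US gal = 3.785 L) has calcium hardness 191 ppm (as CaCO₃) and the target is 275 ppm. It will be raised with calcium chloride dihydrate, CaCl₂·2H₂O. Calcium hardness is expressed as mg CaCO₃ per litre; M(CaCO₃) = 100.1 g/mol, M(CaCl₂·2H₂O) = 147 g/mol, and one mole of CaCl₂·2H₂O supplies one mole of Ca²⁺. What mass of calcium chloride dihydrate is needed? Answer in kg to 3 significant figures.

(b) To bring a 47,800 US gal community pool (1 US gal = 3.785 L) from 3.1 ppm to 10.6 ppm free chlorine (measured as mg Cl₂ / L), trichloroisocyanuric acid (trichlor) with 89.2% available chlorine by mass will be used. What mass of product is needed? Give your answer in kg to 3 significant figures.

(a) Volume: 73,800 US gal × 3.785 L/gal = 279,333 L.
(a) Hardness to add: (275 − 191) = 84 mg/L as CaCO₃ × 279,333 L = 23,460 g as CaCO₃.
(a) Moles of Ca²⁺ (1 mol Ca²⁺ ≡ 1 mol CaCO₃): 23,460 / 100.1 g/mol = 234.4 mol.
(a) Mass of CaCl₂·2H₂O: 234.4 × 147 = 34,460 g.

(b) Volume: 47,800 US gal × 3.785 L/gal = 180,923 L.
(b) Chlorine deficit: 10.6 − 3.1 = 7.5 ppm = 7.5 mg/L as Cl₂.
(b) Cl₂ equivalent needed: 7.5 mg/L × 180,923 L = 1,357,000 mg = 1357 g.
(b) Product at 89.2% available chlorine: 1357 / 0.892 = 1521 g.

(a) 34.5 kg; (b) 1.52 kg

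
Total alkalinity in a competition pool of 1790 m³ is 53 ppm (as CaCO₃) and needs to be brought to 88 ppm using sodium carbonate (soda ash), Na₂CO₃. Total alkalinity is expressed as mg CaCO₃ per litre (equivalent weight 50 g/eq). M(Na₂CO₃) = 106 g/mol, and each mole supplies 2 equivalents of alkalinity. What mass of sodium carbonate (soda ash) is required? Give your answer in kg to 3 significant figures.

Volume: 1790 m³ = 1,790,000 L.
Alkalinity to add: (88 − 53) = 35 mg/L as CaCO₃ × 1,790,000 L = 62,650 g as CaCO₃.
Equivalents: 62,650 g ÷ 50 g/eq = 1253 eq.
Each mole of Na₂CO₃ supplies 2 eq, so 1253 / 2 = 626.5 mol.
Mass: 626.5 mol × 106 g/mol = 66,410 g.

66.4 kg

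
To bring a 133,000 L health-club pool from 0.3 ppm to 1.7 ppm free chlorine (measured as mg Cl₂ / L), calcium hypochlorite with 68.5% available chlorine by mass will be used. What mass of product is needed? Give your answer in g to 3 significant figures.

Chlorine deficit: 1.7 − 0.3 = 1.4 ppm = 1.4 mg/L as Cl₂.
Cl₂ equivalent needed: 1.4 mg/L × 133,000 L = 186,200 mg = 186.2 g.
Product at 68.5% available chlorine: 186.2 / 0.685 = 271.8 g.

272 g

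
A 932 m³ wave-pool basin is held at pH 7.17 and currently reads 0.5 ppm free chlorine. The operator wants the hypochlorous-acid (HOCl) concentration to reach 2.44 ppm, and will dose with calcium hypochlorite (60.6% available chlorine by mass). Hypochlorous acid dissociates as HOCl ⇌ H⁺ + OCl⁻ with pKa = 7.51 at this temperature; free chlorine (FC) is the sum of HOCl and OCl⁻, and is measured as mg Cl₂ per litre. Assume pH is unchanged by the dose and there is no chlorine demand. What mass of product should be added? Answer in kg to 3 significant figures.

4.70 kg

Volume: 932 m³ = 932,000 L.
[OCl⁻]/[HOCl] = 10^(pH − pKa) = 10^(7.17 − 7.51) = 0.4571; fraction as HOCl = 1/(1 + 0.4571) = 0.6863.
Free chlorine required for 2.44 ppm HOCl: 2.44 / 0.6863 = 3.555 ppm.
FC to add: 3.555 − 0.5 = 3.055 mg/L as Cl₂.
Cl₂ equivalent: 3.055 mg/L × 932,000 L = 2848 g.
Product at 60.6% available Cl: 2848 / 0.606 = 4699 g.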